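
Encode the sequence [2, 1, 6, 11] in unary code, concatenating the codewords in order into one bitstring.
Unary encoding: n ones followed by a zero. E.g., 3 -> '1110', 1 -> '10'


Encode each number as n ones followed by a terminating 0:
  2 -> 110 (3 bits)
  1 -> 10 (2 bits)
  6 -> 1111110 (7 bits)
  11 -> 111111111110 (12 bits)
Total length = 3 + 2 + 7 + 12 = 24 bits.

Unary([2, 1, 6, 11]) = 110101111110111111111110 (24 bits)


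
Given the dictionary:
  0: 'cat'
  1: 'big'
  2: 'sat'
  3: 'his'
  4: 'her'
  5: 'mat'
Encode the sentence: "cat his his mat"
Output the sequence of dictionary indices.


Look up each word in the dictionary:
  'cat' -> 0
  'his' -> 3
  'his' -> 3
  'mat' -> 5

Encoded: [0, 3, 3, 5]


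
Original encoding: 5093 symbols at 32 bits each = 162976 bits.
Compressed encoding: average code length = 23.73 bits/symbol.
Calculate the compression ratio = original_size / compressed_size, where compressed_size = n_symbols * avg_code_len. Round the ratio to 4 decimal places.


original_size = n_symbols * orig_bits = 5093 * 32 = 162976 bits
compressed_size = n_symbols * avg_code_len = 5093 * 23.73 = 120856.89 bits
ratio = original_size / compressed_size = 162976 / 120856.89 = 1.3485

Compression ratio = 1.3485


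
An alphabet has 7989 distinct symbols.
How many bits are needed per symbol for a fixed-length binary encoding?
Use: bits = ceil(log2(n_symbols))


log2(7989) = 12.9638
Bracket: 2^12 = 4096 < 7989 <= 2^13 = 8192
So ceil(log2(7989)) = 13

bits = ceil(log2(7989)) = ceil(12.9638) = 13 bits


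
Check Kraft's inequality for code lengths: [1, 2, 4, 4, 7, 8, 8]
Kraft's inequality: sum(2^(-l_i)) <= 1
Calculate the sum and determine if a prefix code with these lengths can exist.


Sum = 2^(-1) + 2^(-2) + 2^(-4) + 2^(-4) + 2^(-7) + 2^(-8) + 2^(-8)
    = 0.5 + 0.25 + 0.0625 + 0.0625 + 0.0078125 + 0.00390625 + 0.00390625
    = 228/256 = 0.890625
Since 0.890625 <= 1, Kraft's inequality IS satisfied.
A prefix code with these lengths CAN exist.

Kraft sum = 0.890625. Satisfied.


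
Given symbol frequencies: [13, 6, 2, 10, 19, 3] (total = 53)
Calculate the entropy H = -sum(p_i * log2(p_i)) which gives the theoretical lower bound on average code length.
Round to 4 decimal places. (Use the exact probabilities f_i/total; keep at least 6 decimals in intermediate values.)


Per-symbol terms -p_i * log2(p_i) with p_i = f_i/53:
  p = 13/53 = 0.245283: log2(p) = -2.027481, -p*log2(p) = 0.497307
  p = 6/53 = 0.113208: log2(p) = -3.142958, -p*log2(p) = 0.355807
  p = 2/53 = 0.037736: log2(p) = -4.727920, -p*log2(p) = 0.178412
  p = 10/53 = 0.188679: log2(p) = -2.405992, -p*log2(p) = 0.453961
  p = 19/53 = 0.358491: log2(p) = -1.479993, -p*log2(p) = 0.530564
  p = 3/53 = 0.056604: log2(p) = -4.142958, -p*log2(p) = 0.234507
H = 0.497307 + 0.355807 + 0.178412 + 0.453961 + 0.530564 + 0.234507 = 2.250558

H = 2.2506 bits/symbol


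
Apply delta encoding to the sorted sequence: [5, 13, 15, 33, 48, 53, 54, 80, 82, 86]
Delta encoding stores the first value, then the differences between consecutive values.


First value: 5
Deltas:
  13 - 5 = 8
  15 - 13 = 2
  33 - 15 = 18
  48 - 33 = 15
  53 - 48 = 5
  54 - 53 = 1
  80 - 54 = 26
  82 - 80 = 2
  86 - 82 = 4


Delta encoded: [5, 8, 2, 18, 15, 5, 1, 26, 2, 4]


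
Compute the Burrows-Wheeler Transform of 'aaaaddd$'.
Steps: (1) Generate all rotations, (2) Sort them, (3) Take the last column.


Rotations (sorted):
  0: $aaaaddd -> last char: d
  1: aaaaddd$ -> last char: $
  2: aaaddd$a -> last char: a
  3: aaddd$aa -> last char: a
  4: addd$aaa -> last char: a
  5: d$aaaadd -> last char: d
  6: dd$aaaad -> last char: d
  7: ddd$aaaa -> last char: a


BWT = d$aaadda


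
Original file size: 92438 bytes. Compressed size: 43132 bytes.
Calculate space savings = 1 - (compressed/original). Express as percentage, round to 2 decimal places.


ratio = compressed/original = 43132/92438 = 0.466605
savings = 1 - ratio = 1 - 0.466605 = 0.533395
as a percentage: 0.533395 * 100 = 53.34%

Space savings = 1 - 43132/92438 = 53.34%


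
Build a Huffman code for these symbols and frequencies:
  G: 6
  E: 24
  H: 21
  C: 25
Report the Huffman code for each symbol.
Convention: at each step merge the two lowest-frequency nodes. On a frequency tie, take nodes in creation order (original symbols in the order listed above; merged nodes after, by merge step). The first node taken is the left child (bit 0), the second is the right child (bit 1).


Huffman tree construction:
Step 1: Merge G(6) + H(21) = 27
Step 2: Merge E(24) + C(25) = 49
Step 3: Merge (G+H)(27) + (E+C)(49) = 76
Read each symbol's code off the tree from the root (left child = 0, right child = 1).

Codes:
  G: 00 (length 2)
  E: 10 (length 2)
  H: 01 (length 2)
  C: 11 (length 2)
Average code length: 152/76 = 2.0000 bits/symbol


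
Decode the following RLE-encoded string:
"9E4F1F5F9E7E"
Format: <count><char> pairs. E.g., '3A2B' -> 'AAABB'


Expanding each <count><char> pair:
  9E -> 'EEEEEEEEE'
  4F -> 'FFFF'
  1F -> 'F'
  5F -> 'FFFFF'
  9E -> 'EEEEEEEEE'
  7E -> 'EEEEEEE'

Decoded = EEEEEEEEEFFFFFFFFFFEEEEEEEEEEEEEEEE


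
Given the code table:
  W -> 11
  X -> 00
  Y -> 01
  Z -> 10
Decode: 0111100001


Decoding:
01 -> Y
11 -> W
10 -> Z
00 -> X
01 -> Y


Result: YWZXY


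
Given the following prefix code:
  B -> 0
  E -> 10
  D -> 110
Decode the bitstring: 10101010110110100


Decoding step by step:
Bits 10 -> E
Bits 10 -> E
Bits 10 -> E
Bits 10 -> E
Bits 110 -> D
Bits 110 -> D
Bits 10 -> E
Bits 0 -> B


Decoded message: EEEEDDEB


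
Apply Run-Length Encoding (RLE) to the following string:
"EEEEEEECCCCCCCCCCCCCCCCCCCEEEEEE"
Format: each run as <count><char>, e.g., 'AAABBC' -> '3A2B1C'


Scanning runs left to right:
  i=0: run of 'E' x 7 -> '7E'
  i=7: run of 'C' x 19 -> '19C'
  i=26: run of 'E' x 6 -> '6E'

RLE = 7E19C6E


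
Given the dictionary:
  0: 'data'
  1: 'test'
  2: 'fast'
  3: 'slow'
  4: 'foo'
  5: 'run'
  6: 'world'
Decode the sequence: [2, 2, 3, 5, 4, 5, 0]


Look up each index in the dictionary:
  2 -> 'fast'
  2 -> 'fast'
  3 -> 'slow'
  5 -> 'run'
  4 -> 'foo'
  5 -> 'run'
  0 -> 'data'

Decoded: "fast fast slow run foo run data"


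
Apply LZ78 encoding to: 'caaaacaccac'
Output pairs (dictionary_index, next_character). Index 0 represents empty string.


LZ78 encoding steps:
Dictionary: {0: ''}
Step 1: w='' (idx 0), next='c' -> output (0, 'c'), add 'c' as idx 1
Step 2: w='' (idx 0), next='a' -> output (0, 'a'), add 'a' as idx 2
Step 3: w='a' (idx 2), next='a' -> output (2, 'a'), add 'aa' as idx 3
Step 4: w='a' (idx 2), next='c' -> output (2, 'c'), add 'ac' as idx 4
Step 5: w='ac' (idx 4), next='c' -> output (4, 'c'), add 'acc' as idx 5
Step 6: w='ac' (idx 4), end of input -> output (4, '')


Encoded: [(0, 'c'), (0, 'a'), (2, 'a'), (2, 'c'), (4, 'c'), (4, '')]


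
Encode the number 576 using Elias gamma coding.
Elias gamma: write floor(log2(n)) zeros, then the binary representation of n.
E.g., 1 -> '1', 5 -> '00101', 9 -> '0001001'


num_bits = floor(log2(576)) + 1 = 10
leading_zeros = num_bits - 1 = 9
binary(576) = 1001000000

Elias gamma(576) = '000000000' + '1001000000' = 0000000001001000000 (19 bits)


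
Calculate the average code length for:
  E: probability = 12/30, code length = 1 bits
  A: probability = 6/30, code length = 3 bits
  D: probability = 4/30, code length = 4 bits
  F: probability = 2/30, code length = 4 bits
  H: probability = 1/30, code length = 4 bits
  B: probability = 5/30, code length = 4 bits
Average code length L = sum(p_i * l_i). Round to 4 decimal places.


Weighted contributions p_i * l_i:
  E: (12/30) * 1 = 12/30
  A: (6/30) * 3 = 18/30
  D: (4/30) * 4 = 16/30
  F: (2/30) * 4 = 8/30
  H: (1/30) * 4 = 4/30
  B: (5/30) * 4 = 20/30
Sum = (12 + 18 + 16 + 8 + 4 + 20)/30 = 78/30

L = 78/30 = 2.6000 bits/symbol


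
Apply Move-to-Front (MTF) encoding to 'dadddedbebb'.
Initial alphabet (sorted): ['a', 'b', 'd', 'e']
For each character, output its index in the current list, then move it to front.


MTF encoding:
'd': index 2 in ['a', 'b', 'd', 'e'] -> ['d', 'a', 'b', 'e']
'a': index 1 in ['d', 'a', 'b', 'e'] -> ['a', 'd', 'b', 'e']
'd': index 1 in ['a', 'd', 'b', 'e'] -> ['d', 'a', 'b', 'e']
'd': index 0 in ['d', 'a', 'b', 'e'] -> ['d', 'a', 'b', 'e']
'd': index 0 in ['d', 'a', 'b', 'e'] -> ['d', 'a', 'b', 'e']
'e': index 3 in ['d', 'a', 'b', 'e'] -> ['e', 'd', 'a', 'b']
'd': index 1 in ['e', 'd', 'a', 'b'] -> ['d', 'e', 'a', 'b']
'b': index 3 in ['d', 'e', 'a', 'b'] -> ['b', 'd', 'e', 'a']
'e': index 2 in ['b', 'd', 'e', 'a'] -> ['e', 'b', 'd', 'a']
'b': index 1 in ['e', 'b', 'd', 'a'] -> ['b', 'e', 'd', 'a']
'b': index 0 in ['b', 'e', 'd', 'a'] -> ['b', 'e', 'd', 'a']


Output: [2, 1, 1, 0, 0, 3, 1, 3, 2, 1, 0]


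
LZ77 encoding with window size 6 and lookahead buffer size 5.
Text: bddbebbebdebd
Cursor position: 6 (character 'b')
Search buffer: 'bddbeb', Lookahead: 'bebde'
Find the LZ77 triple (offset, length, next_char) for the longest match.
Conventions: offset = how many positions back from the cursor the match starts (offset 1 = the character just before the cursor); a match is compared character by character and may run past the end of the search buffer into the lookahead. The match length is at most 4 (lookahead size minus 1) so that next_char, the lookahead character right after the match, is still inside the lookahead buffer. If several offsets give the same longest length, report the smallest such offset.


Try each offset into the search buffer:
  offset=1 (pos 5, char 'b'): match length 1
  offset=2 (pos 4, char 'e'): match length 0
  offset=3 (pos 3, char 'b'): match length 3
  offset=4 (pos 2, char 'd'): match length 0
  offset=5 (pos 1, char 'd'): match length 0
  offset=6 (pos 0, char 'b'): match length 1
Longest match has length 3 at offset 3.
next_char = character at position 6 + 3 = 9 -> 'd'

Best match: offset=3, length=3 (matching 'beb' starting at position 3)
LZ77 triple: (3, 3, 'd')


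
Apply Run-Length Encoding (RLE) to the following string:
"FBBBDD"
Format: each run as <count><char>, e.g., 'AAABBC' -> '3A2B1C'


Scanning runs left to right:
  i=0: run of 'F' x 1 -> '1F'
  i=1: run of 'B' x 3 -> '3B'
  i=4: run of 'D' x 2 -> '2D'

RLE = 1F3B2D


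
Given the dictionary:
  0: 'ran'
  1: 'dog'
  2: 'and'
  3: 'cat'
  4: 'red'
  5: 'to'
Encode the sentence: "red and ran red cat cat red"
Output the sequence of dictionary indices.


Look up each word in the dictionary:
  'red' -> 4
  'and' -> 2
  'ran' -> 0
  'red' -> 4
  'cat' -> 3
  'cat' -> 3
  'red' -> 4

Encoded: [4, 2, 0, 4, 3, 3, 4]


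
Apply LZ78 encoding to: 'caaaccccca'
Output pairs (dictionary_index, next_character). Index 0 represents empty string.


LZ78 encoding steps:
Dictionary: {0: ''}
Step 1: w='' (idx 0), next='c' -> output (0, 'c'), add 'c' as idx 1
Step 2: w='' (idx 0), next='a' -> output (0, 'a'), add 'a' as idx 2
Step 3: w='a' (idx 2), next='a' -> output (2, 'a'), add 'aa' as idx 3
Step 4: w='c' (idx 1), next='c' -> output (1, 'c'), add 'cc' as idx 4
Step 5: w='cc' (idx 4), next='c' -> output (4, 'c'), add 'ccc' as idx 5
Step 6: w='a' (idx 2), end of input -> output (2, '')


Encoded: [(0, 'c'), (0, 'a'), (2, 'a'), (1, 'c'), (4, 'c'), (2, '')]


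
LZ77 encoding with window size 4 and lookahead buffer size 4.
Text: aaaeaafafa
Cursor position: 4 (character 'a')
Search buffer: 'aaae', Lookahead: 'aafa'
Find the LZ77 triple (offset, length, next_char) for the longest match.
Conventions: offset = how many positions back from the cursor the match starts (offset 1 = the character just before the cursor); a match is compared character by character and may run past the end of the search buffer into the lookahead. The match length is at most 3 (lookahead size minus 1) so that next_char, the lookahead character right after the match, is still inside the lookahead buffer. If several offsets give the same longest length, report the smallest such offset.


Try each offset into the search buffer:
  offset=1 (pos 3, char 'e'): match length 0
  offset=2 (pos 2, char 'a'): match length 1
  offset=3 (pos 1, char 'a'): match length 2
  offset=4 (pos 0, char 'a'): match length 2
Longest match has length 2, found at offsets 3, 4; take the smallest, offset 3.
next_char = character at position 4 + 2 = 6 -> 'f'

Best match: offset=3, length=2 (matching 'aa' starting at position 1)
LZ77 triple: (3, 2, 'f')


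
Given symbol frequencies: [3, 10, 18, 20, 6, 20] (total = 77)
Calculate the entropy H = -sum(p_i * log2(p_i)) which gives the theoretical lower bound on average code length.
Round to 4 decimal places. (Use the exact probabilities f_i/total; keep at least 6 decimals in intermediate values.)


Per-symbol terms -p_i * log2(p_i) with p_i = f_i/77:
  p = 3/77 = 0.038961: log2(p) = -4.681824, -p*log2(p) = 0.182409
  p = 10/77 = 0.129870: log2(p) = -2.944858, -p*log2(p) = 0.382449
  p = 18/77 = 0.233766: log2(p) = -2.096862, -p*log2(p) = 0.490175
  p = 20/77 = 0.259740: log2(p) = -1.944858, -p*log2(p) = 0.505158
  p = 6/77 = 0.077922: log2(p) = -3.681824, -p*log2(p) = 0.286895
  p = 20/77 = 0.259740: log2(p) = -1.944858, -p*log2(p) = 0.505158
H = 0.182409 + 0.382449 + 0.490175 + 0.505158 + 0.286895 + 0.505158 = 2.352244

H = 2.3522 bits/symbol


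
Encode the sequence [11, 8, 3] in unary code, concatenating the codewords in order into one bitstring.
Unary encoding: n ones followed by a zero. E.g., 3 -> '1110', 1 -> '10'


Encode each number as n ones followed by a terminating 0:
  11 -> 111111111110 (12 bits)
  8 -> 111111110 (9 bits)
  3 -> 1110 (4 bits)
Total length = 12 + 9 + 4 = 25 bits.

Unary([11, 8, 3]) = 1111111111101111111101110 (25 bits)


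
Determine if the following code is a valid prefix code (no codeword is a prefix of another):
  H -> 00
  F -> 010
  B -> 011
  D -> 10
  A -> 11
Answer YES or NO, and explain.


Checking each pair (does one codeword prefix another?):
  H='00' vs F='010': no prefix
  H='00' vs B='011': no prefix
  H='00' vs D='10': no prefix
  H='00' vs A='11': no prefix
  F='010' vs H='00': no prefix
  F='010' vs B='011': no prefix
  F='010' vs D='10': no prefix
  F='010' vs A='11': no prefix
  B='011' vs H='00': no prefix
  B='011' vs F='010': no prefix
  B='011' vs D='10': no prefix
  B='011' vs A='11': no prefix
  D='10' vs H='00': no prefix
  D='10' vs F='010': no prefix
  D='10' vs B='011': no prefix
  D='10' vs A='11': no prefix
  A='11' vs H='00': no prefix
  A='11' vs F='010': no prefix
  A='11' vs B='011': no prefix
  A='11' vs D='10': no prefix
No violation found over all pairs.

YES -- this is a valid prefix code. No codeword is a prefix of any other codeword.


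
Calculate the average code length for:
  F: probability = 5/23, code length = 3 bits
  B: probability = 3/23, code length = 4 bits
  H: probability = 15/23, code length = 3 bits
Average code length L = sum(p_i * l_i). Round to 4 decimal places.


Weighted contributions p_i * l_i:
  F: (5/23) * 3 = 15/23
  B: (3/23) * 4 = 12/23
  H: (15/23) * 3 = 45/23
Sum = (15 + 12 + 45)/23 = 72/23

L = 72/23 = 3.1304 bits/symbol


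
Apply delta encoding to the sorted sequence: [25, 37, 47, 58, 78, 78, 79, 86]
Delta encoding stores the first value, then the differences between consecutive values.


First value: 25
Deltas:
  37 - 25 = 12
  47 - 37 = 10
  58 - 47 = 11
  78 - 58 = 20
  78 - 78 = 0
  79 - 78 = 1
  86 - 79 = 7


Delta encoded: [25, 12, 10, 11, 20, 0, 1, 7]


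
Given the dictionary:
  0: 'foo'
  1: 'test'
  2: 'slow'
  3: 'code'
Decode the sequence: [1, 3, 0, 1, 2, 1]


Look up each index in the dictionary:
  1 -> 'test'
  3 -> 'code'
  0 -> 'foo'
  1 -> 'test'
  2 -> 'slow'
  1 -> 'test'

Decoded: "test code foo test slow test"


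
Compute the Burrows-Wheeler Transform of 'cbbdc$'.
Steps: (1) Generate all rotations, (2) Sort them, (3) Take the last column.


Rotations (sorted):
  0: $cbbdc -> last char: c
  1: bbdc$c -> last char: c
  2: bdc$cb -> last char: b
  3: c$cbbd -> last char: d
  4: cbbdc$ -> last char: $
  5: dc$cbb -> last char: b


BWT = ccbd$b


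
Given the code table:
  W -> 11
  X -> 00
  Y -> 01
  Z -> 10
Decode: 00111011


Decoding:
00 -> X
11 -> W
10 -> Z
11 -> W


Result: XWZW


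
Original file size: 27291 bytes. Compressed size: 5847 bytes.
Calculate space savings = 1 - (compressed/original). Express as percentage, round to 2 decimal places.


ratio = compressed/original = 5847/27291 = 0.214246
savings = 1 - ratio = 1 - 0.214246 = 0.785754
as a percentage: 0.785754 * 100 = 78.58%

Space savings = 1 - 5847/27291 = 78.58%


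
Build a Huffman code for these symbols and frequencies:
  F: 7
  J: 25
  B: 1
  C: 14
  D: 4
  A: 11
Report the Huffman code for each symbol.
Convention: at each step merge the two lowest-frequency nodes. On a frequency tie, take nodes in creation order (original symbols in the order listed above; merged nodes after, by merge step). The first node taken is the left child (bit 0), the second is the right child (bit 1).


Huffman tree construction:
Step 1: Merge B(1) + D(4) = 5
Step 2: Merge (B+D)(5) + F(7) = 12
Step 3: Merge A(11) + ((B+D)+F)(12) = 23
Step 4: Merge C(14) + (A+((B+D)+F))(23) = 37
Step 5: Merge J(25) + (C+(A+((B+D)+F)))(37) = 62
Read each symbol's code off the tree from the root (left child = 0, right child = 1).

Codes:
  F: 1111 (length 4)
  J: 0 (length 1)
  B: 11100 (length 5)
  C: 10 (length 2)
  D: 11101 (length 5)
  A: 110 (length 3)
Average code length: 139/62 = 2.2419 bits/symbol


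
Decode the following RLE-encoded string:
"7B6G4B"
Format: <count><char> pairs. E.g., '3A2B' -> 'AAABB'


Expanding each <count><char> pair:
  7B -> 'BBBBBBB'
  6G -> 'GGGGGG'
  4B -> 'BBBB'

Decoded = BBBBBBBGGGGGGBBBB


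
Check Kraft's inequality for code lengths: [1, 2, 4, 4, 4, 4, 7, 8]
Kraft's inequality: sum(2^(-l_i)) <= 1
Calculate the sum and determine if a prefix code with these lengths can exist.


Sum = 2^(-1) + 2^(-2) + 2^(-4) + 2^(-4) + 2^(-4) + 2^(-4) + 2^(-7) + 2^(-8)
    = 0.5 + 0.25 + 0.0625 + 0.0625 + 0.0625 + 0.0625 + 0.0078125 + 0.00390625
    = 259/256 = 1.01171875
Since 1.01171875 > 1, Kraft's inequality is NOT satisfied.
A prefix code with these lengths CANNOT exist.

Kraft sum = 1.01171875. Not satisfied.


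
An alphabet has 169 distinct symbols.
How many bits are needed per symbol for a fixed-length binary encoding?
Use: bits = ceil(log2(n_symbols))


log2(169) = 7.4009
Bracket: 2^7 = 128 < 169 <= 2^8 = 256
So ceil(log2(169)) = 8

bits = ceil(log2(169)) = ceil(7.4009) = 8 bits


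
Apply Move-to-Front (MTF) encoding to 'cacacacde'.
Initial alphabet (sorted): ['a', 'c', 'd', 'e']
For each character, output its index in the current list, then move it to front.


MTF encoding:
'c': index 1 in ['a', 'c', 'd', 'e'] -> ['c', 'a', 'd', 'e']
'a': index 1 in ['c', 'a', 'd', 'e'] -> ['a', 'c', 'd', 'e']
'c': index 1 in ['a', 'c', 'd', 'e'] -> ['c', 'a', 'd', 'e']
'a': index 1 in ['c', 'a', 'd', 'e'] -> ['a', 'c', 'd', 'e']
'c': index 1 in ['a', 'c', 'd', 'e'] -> ['c', 'a', 'd', 'e']
'a': index 1 in ['c', 'a', 'd', 'e'] -> ['a', 'c', 'd', 'e']
'c': index 1 in ['a', 'c', 'd', 'e'] -> ['c', 'a', 'd', 'e']
'd': index 2 in ['c', 'a', 'd', 'e'] -> ['d', 'c', 'a', 'e']
'e': index 3 in ['d', 'c', 'a', 'e'] -> ['e', 'd', 'c', 'a']


Output: [1, 1, 1, 1, 1, 1, 1, 2, 3]


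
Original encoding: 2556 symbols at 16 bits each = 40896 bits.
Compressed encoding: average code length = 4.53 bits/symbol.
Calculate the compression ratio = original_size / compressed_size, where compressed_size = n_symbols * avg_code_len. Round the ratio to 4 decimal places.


original_size = n_symbols * orig_bits = 2556 * 16 = 40896 bits
compressed_size = n_symbols * avg_code_len = 2556 * 4.53 = 11578.68 bits
ratio = original_size / compressed_size = 40896 / 11578.68 = 3.532

Compression ratio = 3.532


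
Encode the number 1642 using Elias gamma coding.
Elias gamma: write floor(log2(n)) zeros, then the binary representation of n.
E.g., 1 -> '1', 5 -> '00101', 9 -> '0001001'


num_bits = floor(log2(1642)) + 1 = 11
leading_zeros = num_bits - 1 = 10
binary(1642) = 11001101010

Elias gamma(1642) = '0000000000' + '11001101010' = 000000000011001101010 (21 bits)


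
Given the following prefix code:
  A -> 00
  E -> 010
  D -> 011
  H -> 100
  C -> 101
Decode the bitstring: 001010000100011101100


Decoding step by step:
Bits 00 -> A
Bits 101 -> C
Bits 00 -> A
Bits 00 -> A
Bits 100 -> H
Bits 011 -> D
Bits 101 -> C
Bits 100 -> H


Decoded message: ACAAHDCH


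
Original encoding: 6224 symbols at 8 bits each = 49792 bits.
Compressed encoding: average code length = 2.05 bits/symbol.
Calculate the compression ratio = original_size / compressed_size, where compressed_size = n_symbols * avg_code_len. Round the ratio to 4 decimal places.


original_size = n_symbols * orig_bits = 6224 * 8 = 49792 bits
compressed_size = n_symbols * avg_code_len = 6224 * 2.05 = 12759.2 bits
ratio = original_size / compressed_size = 49792 / 12759.2 = 3.9024

Compression ratio = 3.9024


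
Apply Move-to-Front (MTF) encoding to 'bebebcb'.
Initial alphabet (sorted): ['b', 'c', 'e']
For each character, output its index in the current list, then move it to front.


MTF encoding:
'b': index 0 in ['b', 'c', 'e'] -> ['b', 'c', 'e']
'e': index 2 in ['b', 'c', 'e'] -> ['e', 'b', 'c']
'b': index 1 in ['e', 'b', 'c'] -> ['b', 'e', 'c']
'e': index 1 in ['b', 'e', 'c'] -> ['e', 'b', 'c']
'b': index 1 in ['e', 'b', 'c'] -> ['b', 'e', 'c']
'c': index 2 in ['b', 'e', 'c'] -> ['c', 'b', 'e']
'b': index 1 in ['c', 'b', 'e'] -> ['b', 'c', 'e']


Output: [0, 2, 1, 1, 1, 2, 1]


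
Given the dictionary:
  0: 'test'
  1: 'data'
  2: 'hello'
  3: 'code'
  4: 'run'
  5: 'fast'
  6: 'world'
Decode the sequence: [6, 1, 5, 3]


Look up each index in the dictionary:
  6 -> 'world'
  1 -> 'data'
  5 -> 'fast'
  3 -> 'code'

Decoded: "world data fast code"


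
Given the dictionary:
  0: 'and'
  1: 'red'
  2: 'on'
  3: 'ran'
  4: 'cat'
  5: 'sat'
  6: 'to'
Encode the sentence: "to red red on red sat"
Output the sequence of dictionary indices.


Look up each word in the dictionary:
  'to' -> 6
  'red' -> 1
  'red' -> 1
  'on' -> 2
  'red' -> 1
  'sat' -> 5

Encoded: [6, 1, 1, 2, 1, 5]


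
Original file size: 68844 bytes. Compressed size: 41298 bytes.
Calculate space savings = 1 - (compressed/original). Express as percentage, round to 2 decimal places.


ratio = compressed/original = 41298/68844 = 0.599878
savings = 1 - ratio = 1 - 0.599878 = 0.400122
as a percentage: 0.400122 * 100 = 40.01%

Space savings = 1 - 41298/68844 = 40.01%


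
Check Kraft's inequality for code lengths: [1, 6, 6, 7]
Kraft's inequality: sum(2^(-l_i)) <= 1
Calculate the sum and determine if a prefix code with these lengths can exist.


Sum = 2^(-1) + 2^(-6) + 2^(-6) + 2^(-7)
    = 0.5 + 0.015625 + 0.015625 + 0.0078125
    = 69/128 = 0.5390625
Since 0.5390625 <= 1, Kraft's inequality IS satisfied.
A prefix code with these lengths CAN exist.

Kraft sum = 0.5390625. Satisfied.


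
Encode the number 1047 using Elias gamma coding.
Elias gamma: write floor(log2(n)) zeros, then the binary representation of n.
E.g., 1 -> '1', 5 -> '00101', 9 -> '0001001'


num_bits = floor(log2(1047)) + 1 = 11
leading_zeros = num_bits - 1 = 10
binary(1047) = 10000010111

Elias gamma(1047) = '0000000000' + '10000010111' = 000000000010000010111 (21 bits)


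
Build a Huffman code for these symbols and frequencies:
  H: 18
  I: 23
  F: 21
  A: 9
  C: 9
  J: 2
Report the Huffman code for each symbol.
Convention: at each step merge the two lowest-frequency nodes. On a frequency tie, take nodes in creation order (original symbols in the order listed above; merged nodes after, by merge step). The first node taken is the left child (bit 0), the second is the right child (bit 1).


Huffman tree construction:
Step 1: Merge J(2) + A(9) = 11
Step 2: Merge C(9) + (J+A)(11) = 20
Step 3: Merge H(18) + (C+(J+A))(20) = 38
Step 4: Merge F(21) + I(23) = 44
Step 5: Merge (H+(C+(J+A)))(38) + (F+I)(44) = 82
Read each symbol's code off the tree from the root (left child = 0, right child = 1).

Codes:
  H: 00 (length 2)
  I: 11 (length 2)
  F: 10 (length 2)
  A: 0111 (length 4)
  C: 010 (length 3)
  J: 0110 (length 4)
Average code length: 195/82 = 2.3780 bits/symbol


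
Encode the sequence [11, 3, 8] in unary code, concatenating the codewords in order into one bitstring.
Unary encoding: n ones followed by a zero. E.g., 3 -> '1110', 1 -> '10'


Encode each number as n ones followed by a terminating 0:
  11 -> 111111111110 (12 bits)
  3 -> 1110 (4 bits)
  8 -> 111111110 (9 bits)
Total length = 12 + 4 + 9 = 25 bits.

Unary([11, 3, 8]) = 1111111111101110111111110 (25 bits)


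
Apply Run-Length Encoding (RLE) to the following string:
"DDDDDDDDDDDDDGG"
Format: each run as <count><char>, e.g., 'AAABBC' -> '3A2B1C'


Scanning runs left to right:
  i=0: run of 'D' x 13 -> '13D'
  i=13: run of 'G' x 2 -> '2G'

RLE = 13D2G


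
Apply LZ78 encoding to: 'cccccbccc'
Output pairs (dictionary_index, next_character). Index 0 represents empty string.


LZ78 encoding steps:
Dictionary: {0: ''}
Step 1: w='' (idx 0), next='c' -> output (0, 'c'), add 'c' as idx 1
Step 2: w='c' (idx 1), next='c' -> output (1, 'c'), add 'cc' as idx 2
Step 3: w='cc' (idx 2), next='b' -> output (2, 'b'), add 'ccb' as idx 3
Step 4: w='cc' (idx 2), next='c' -> output (2, 'c'), add 'ccc' as idx 4


Encoded: [(0, 'c'), (1, 'c'), (2, 'b'), (2, 'c')]


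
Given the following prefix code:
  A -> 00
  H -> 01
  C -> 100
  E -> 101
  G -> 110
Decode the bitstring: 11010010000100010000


Decoding step by step:
Bits 110 -> G
Bits 100 -> C
Bits 100 -> C
Bits 00 -> A
Bits 100 -> C
Bits 01 -> H
Bits 00 -> A
Bits 00 -> A


Decoded message: GCCACHAA


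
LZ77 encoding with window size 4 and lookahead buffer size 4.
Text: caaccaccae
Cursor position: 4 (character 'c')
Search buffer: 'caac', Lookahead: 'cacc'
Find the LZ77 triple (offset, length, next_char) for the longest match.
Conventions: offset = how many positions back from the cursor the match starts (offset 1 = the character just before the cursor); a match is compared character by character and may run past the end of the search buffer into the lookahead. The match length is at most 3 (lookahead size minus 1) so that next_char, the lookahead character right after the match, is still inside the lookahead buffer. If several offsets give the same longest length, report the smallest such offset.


Try each offset into the search buffer:
  offset=1 (pos 3, char 'c'): match length 1
  offset=2 (pos 2, char 'a'): match length 0
  offset=3 (pos 1, char 'a'): match length 0
  offset=4 (pos 0, char 'c'): match length 2
Longest match has length 2 at offset 4.
next_char = character at position 4 + 2 = 6 -> 'c'

Best match: offset=4, length=2 (matching 'ca' starting at position 0)
LZ77 triple: (4, 2, 'c')


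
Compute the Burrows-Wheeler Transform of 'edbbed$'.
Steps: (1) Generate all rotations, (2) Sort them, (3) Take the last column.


Rotations (sorted):
  0: $edbbed -> last char: d
  1: bbed$ed -> last char: d
  2: bed$edb -> last char: b
  3: d$edbbe -> last char: e
  4: dbbed$e -> last char: e
  5: ed$edbb -> last char: b
  6: edbbed$ -> last char: $


BWT = ddbeeb$


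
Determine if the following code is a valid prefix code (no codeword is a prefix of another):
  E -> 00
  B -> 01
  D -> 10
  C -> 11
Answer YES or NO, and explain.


Checking each pair (does one codeword prefix another?):
  E='00' vs B='01': no prefix
  E='00' vs D='10': no prefix
  E='00' vs C='11': no prefix
  B='01' vs E='00': no prefix
  B='01' vs D='10': no prefix
  B='01' vs C='11': no prefix
  D='10' vs E='00': no prefix
  D='10' vs B='01': no prefix
  D='10' vs C='11': no prefix
  C='11' vs E='00': no prefix
  C='11' vs B='01': no prefix
  C='11' vs D='10': no prefix
No violation found over all pairs.

YES -- this is a valid prefix code. No codeword is a prefix of any other codeword.


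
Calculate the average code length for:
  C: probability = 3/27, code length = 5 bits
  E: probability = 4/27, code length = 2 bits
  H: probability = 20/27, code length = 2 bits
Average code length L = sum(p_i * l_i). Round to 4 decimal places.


Weighted contributions p_i * l_i:
  C: (3/27) * 5 = 15/27
  E: (4/27) * 2 = 8/27
  H: (20/27) * 2 = 40/27
Sum = (15 + 8 + 40)/27 = 63/27

L = 63/27 = 2.3333 bits/symbol


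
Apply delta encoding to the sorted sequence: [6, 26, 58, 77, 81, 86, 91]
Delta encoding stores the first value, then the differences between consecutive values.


First value: 6
Deltas:
  26 - 6 = 20
  58 - 26 = 32
  77 - 58 = 19
  81 - 77 = 4
  86 - 81 = 5
  91 - 86 = 5


Delta encoded: [6, 20, 32, 19, 4, 5, 5]


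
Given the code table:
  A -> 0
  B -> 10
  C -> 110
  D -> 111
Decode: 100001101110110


Decoding:
10 -> B
0 -> A
0 -> A
0 -> A
110 -> C
111 -> D
0 -> A
110 -> C


Result: BAAACDAC


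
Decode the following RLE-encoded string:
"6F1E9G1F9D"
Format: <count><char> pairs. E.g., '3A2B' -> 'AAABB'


Expanding each <count><char> pair:
  6F -> 'FFFFFF'
  1E -> 'E'
  9G -> 'GGGGGGGGG'
  1F -> 'F'
  9D -> 'DDDDDDDDD'

Decoded = FFFFFFEGGGGGGGGGFDDDDDDDDD


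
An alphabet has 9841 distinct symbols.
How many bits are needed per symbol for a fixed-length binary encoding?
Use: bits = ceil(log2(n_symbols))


log2(9841) = 13.2646
Bracket: 2^13 = 8192 < 9841 <= 2^14 = 16384
So ceil(log2(9841)) = 14

bits = ceil(log2(9841)) = ceil(13.2646) = 14 bits


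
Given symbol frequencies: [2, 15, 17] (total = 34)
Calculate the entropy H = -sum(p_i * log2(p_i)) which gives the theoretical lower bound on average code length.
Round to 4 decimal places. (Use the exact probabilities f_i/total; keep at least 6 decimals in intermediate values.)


Per-symbol terms -p_i * log2(p_i) with p_i = f_i/34:
  p = 2/34 = 0.058824: log2(p) = -4.087463, -p*log2(p) = 0.240439
  p = 15/34 = 0.441176: log2(p) = -1.180572, -p*log2(p) = 0.520841
  p = 17/34 = 0.500000: log2(p) = -1.000000, -p*log2(p) = 0.500000
H = 0.240439 + 0.520841 + 0.500000 = 1.261280

H = 1.2613 bits/symbol


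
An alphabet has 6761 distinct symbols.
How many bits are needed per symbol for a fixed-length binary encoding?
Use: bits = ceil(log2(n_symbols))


log2(6761) = 12.723
Bracket: 2^12 = 4096 < 6761 <= 2^13 = 8192
So ceil(log2(6761)) = 13

bits = ceil(log2(6761)) = ceil(12.723) = 13 bits


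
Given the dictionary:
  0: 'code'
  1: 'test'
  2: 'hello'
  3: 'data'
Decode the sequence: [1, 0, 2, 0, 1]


Look up each index in the dictionary:
  1 -> 'test'
  0 -> 'code'
  2 -> 'hello'
  0 -> 'code'
  1 -> 'test'

Decoded: "test code hello code test"


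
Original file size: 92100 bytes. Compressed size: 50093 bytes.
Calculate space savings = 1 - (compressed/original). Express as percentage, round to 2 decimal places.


ratio = compressed/original = 50093/92100 = 0.543898
savings = 1 - ratio = 1 - 0.543898 = 0.456102
as a percentage: 0.456102 * 100 = 45.61%

Space savings = 1 - 50093/92100 = 45.61%


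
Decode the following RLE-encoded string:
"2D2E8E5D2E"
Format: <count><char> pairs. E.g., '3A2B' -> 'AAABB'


Expanding each <count><char> pair:
  2D -> 'DD'
  2E -> 'EE'
  8E -> 'EEEEEEEE'
  5D -> 'DDDDD'
  2E -> 'EE'

Decoded = DDEEEEEEEEEEDDDDDEE


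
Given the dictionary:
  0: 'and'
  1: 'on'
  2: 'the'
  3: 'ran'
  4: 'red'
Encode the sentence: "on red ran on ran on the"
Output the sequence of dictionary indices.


Look up each word in the dictionary:
  'on' -> 1
  'red' -> 4
  'ran' -> 3
  'on' -> 1
  'ran' -> 3
  'on' -> 1
  'the' -> 2

Encoded: [1, 4, 3, 1, 3, 1, 2]


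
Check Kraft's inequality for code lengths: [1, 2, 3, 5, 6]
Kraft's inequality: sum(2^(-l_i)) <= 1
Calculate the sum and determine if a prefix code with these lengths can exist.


Sum = 2^(-1) + 2^(-2) + 2^(-3) + 2^(-5) + 2^(-6)
    = 0.5 + 0.25 + 0.125 + 0.03125 + 0.015625
    = 59/64 = 0.921875
Since 0.921875 <= 1, Kraft's inequality IS satisfied.
A prefix code with these lengths CAN exist.

Kraft sum = 0.921875. Satisfied.


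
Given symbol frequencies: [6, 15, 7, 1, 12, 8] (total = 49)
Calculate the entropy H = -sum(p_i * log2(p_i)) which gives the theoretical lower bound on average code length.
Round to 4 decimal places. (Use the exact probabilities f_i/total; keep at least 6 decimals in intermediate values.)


Per-symbol terms -p_i * log2(p_i) with p_i = f_i/49:
  p = 6/49 = 0.122449: log2(p) = -3.029747, -p*log2(p) = 0.370989
  p = 15/49 = 0.306122: log2(p) = -1.707819, -p*log2(p) = 0.522802
  p = 7/49 = 0.142857: log2(p) = -2.807355, -p*log2(p) = 0.401051
  p = 1/49 = 0.020408: log2(p) = -5.614710, -p*log2(p) = 0.114586
  p = 12/49 = 0.244898: log2(p) = -2.029747, -p*log2(p) = 0.497081
  p = 8/49 = 0.163265: log2(p) = -2.614710, -p*log2(p) = 0.426891
H = 0.370989 + 0.522802 + 0.401051 + 0.114586 + 0.497081 + 0.426891 = 2.333400

H = 2.3334 bits/symbol


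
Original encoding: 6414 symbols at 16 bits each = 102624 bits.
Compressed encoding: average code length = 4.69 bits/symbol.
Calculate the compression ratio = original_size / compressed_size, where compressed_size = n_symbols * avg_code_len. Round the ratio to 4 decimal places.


original_size = n_symbols * orig_bits = 6414 * 16 = 102624 bits
compressed_size = n_symbols * avg_code_len = 6414 * 4.69 = 30081.66 bits
ratio = original_size / compressed_size = 102624 / 30081.66 = 3.4115

Compression ratio = 3.4115


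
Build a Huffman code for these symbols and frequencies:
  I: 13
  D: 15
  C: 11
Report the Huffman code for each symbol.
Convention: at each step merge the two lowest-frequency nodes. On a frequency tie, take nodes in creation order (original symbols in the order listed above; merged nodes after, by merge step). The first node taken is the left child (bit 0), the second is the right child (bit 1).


Huffman tree construction:
Step 1: Merge C(11) + I(13) = 24
Step 2: Merge D(15) + (C+I)(24) = 39
Read each symbol's code off the tree from the root (left child = 0, right child = 1).

Codes:
  I: 11 (length 2)
  D: 0 (length 1)
  C: 10 (length 2)
Average code length: 63/39 = 1.6154 bits/symbol


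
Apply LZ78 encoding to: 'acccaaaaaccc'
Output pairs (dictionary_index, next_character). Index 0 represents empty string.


LZ78 encoding steps:
Dictionary: {0: ''}
Step 1: w='' (idx 0), next='a' -> output (0, 'a'), add 'a' as idx 1
Step 2: w='' (idx 0), next='c' -> output (0, 'c'), add 'c' as idx 2
Step 3: w='c' (idx 2), next='c' -> output (2, 'c'), add 'cc' as idx 3
Step 4: w='a' (idx 1), next='a' -> output (1, 'a'), add 'aa' as idx 4
Step 5: w='aa' (idx 4), next='a' -> output (4, 'a'), add 'aaa' as idx 5
Step 6: w='cc' (idx 3), next='c' -> output (3, 'c'), add 'ccc' as idx 6


Encoded: [(0, 'a'), (0, 'c'), (2, 'c'), (1, 'a'), (4, 'a'), (3, 'c')]


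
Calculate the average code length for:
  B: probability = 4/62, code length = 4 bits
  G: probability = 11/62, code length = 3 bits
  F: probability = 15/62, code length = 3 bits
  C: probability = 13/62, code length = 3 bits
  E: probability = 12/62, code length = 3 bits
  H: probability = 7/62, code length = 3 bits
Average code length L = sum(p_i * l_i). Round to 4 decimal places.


Weighted contributions p_i * l_i:
  B: (4/62) * 4 = 16/62
  G: (11/62) * 3 = 33/62
  F: (15/62) * 3 = 45/62
  C: (13/62) * 3 = 39/62
  E: (12/62) * 3 = 36/62
  H: (7/62) * 3 = 21/62
Sum = (16 + 33 + 45 + 39 + 36 + 21)/62 = 190/62

L = 190/62 = 3.0645 bits/symbol


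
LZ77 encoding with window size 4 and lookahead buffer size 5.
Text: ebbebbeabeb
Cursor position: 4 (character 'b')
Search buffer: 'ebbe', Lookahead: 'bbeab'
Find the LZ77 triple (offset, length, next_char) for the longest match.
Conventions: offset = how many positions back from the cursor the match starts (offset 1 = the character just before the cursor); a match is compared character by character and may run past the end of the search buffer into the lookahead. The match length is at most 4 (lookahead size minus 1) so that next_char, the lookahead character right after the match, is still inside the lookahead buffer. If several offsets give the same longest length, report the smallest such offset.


Try each offset into the search buffer:
  offset=1 (pos 3, char 'e'): match length 0
  offset=2 (pos 2, char 'b'): match length 1
  offset=3 (pos 1, char 'b'): match length 3
  offset=4 (pos 0, char 'e'): match length 0
Longest match has length 3 at offset 3.
next_char = character at position 4 + 3 = 7 -> 'a'

Best match: offset=3, length=3 (matching 'bbe' starting at position 1)
LZ77 triple: (3, 3, 'a')


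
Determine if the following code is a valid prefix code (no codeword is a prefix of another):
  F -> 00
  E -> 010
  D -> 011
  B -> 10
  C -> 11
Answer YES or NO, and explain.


Checking each pair (does one codeword prefix another?):
  F='00' vs E='010': no prefix
  F='00' vs D='011': no prefix
  F='00' vs B='10': no prefix
  F='00' vs C='11': no prefix
  E='010' vs F='00': no prefix
  E='010' vs D='011': no prefix
  E='010' vs B='10': no prefix
  E='010' vs C='11': no prefix
  D='011' vs F='00': no prefix
  D='011' vs E='010': no prefix
  D='011' vs B='10': no prefix
  D='011' vs C='11': no prefix
  B='10' vs F='00': no prefix
  B='10' vs E='010': no prefix
  B='10' vs D='011': no prefix
  B='10' vs C='11': no prefix
  C='11' vs F='00': no prefix
  C='11' vs E='010': no prefix
  C='11' vs D='011': no prefix
  C='11' vs B='10': no prefix
No violation found over all pairs.

YES -- this is a valid prefix code. No codeword is a prefix of any other codeword.


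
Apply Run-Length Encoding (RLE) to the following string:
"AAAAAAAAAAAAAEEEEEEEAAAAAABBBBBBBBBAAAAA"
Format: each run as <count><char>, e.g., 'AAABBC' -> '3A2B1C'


Scanning runs left to right:
  i=0: run of 'A' x 13 -> '13A'
  i=13: run of 'E' x 7 -> '7E'
  i=20: run of 'A' x 6 -> '6A'
  i=26: run of 'B' x 9 -> '9B'
  i=35: run of 'A' x 5 -> '5A'

RLE = 13A7E6A9B5A


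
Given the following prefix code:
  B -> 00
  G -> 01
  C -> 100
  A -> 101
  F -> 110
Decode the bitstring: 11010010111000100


Decoding step by step:
Bits 110 -> F
Bits 100 -> C
Bits 101 -> A
Bits 110 -> F
Bits 00 -> B
Bits 100 -> C


Decoded message: FCAFBC


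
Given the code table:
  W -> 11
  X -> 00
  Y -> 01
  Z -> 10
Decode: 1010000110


Decoding:
10 -> Z
10 -> Z
00 -> X
01 -> Y
10 -> Z


Result: ZZXYZ


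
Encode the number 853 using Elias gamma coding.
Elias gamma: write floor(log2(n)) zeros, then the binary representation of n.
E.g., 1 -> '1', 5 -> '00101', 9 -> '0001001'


num_bits = floor(log2(853)) + 1 = 10
leading_zeros = num_bits - 1 = 9
binary(853) = 1101010101

Elias gamma(853) = '000000000' + '1101010101' = 0000000001101010101 (19 bits)


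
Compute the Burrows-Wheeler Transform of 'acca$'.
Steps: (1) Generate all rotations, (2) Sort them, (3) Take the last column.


Rotations (sorted):
  0: $acca -> last char: a
  1: a$acc -> last char: c
  2: acca$ -> last char: $
  3: ca$ac -> last char: c
  4: cca$a -> last char: a


BWT = ac$ca


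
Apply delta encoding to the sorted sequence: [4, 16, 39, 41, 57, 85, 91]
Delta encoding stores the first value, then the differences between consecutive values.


First value: 4
Deltas:
  16 - 4 = 12
  39 - 16 = 23
  41 - 39 = 2
  57 - 41 = 16
  85 - 57 = 28
  91 - 85 = 6


Delta encoded: [4, 12, 23, 2, 16, 28, 6]


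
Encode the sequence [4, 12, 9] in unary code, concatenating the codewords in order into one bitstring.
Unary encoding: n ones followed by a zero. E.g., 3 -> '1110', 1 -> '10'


Encode each number as n ones followed by a terminating 0:
  4 -> 11110 (5 bits)
  12 -> 1111111111110 (13 bits)
  9 -> 1111111110 (10 bits)
Total length = 5 + 13 + 10 = 28 bits.

Unary([4, 12, 9]) = 1111011111111111101111111110 (28 bits)


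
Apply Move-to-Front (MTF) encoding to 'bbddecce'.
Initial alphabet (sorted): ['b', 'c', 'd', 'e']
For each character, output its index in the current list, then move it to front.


MTF encoding:
'b': index 0 in ['b', 'c', 'd', 'e'] -> ['b', 'c', 'd', 'e']
'b': index 0 in ['b', 'c', 'd', 'e'] -> ['b', 'c', 'd', 'e']
'd': index 2 in ['b', 'c', 'd', 'e'] -> ['d', 'b', 'c', 'e']
'd': index 0 in ['d', 'b', 'c', 'e'] -> ['d', 'b', 'c', 'e']
'e': index 3 in ['d', 'b', 'c', 'e'] -> ['e', 'd', 'b', 'c']
'c': index 3 in ['e', 'd', 'b', 'c'] -> ['c', 'e', 'd', 'b']
'c': index 0 in ['c', 'e', 'd', 'b'] -> ['c', 'e', 'd', 'b']
'e': index 1 in ['c', 'e', 'd', 'b'] -> ['e', 'c', 'd', 'b']


Output: [0, 0, 2, 0, 3, 3, 0, 1]
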